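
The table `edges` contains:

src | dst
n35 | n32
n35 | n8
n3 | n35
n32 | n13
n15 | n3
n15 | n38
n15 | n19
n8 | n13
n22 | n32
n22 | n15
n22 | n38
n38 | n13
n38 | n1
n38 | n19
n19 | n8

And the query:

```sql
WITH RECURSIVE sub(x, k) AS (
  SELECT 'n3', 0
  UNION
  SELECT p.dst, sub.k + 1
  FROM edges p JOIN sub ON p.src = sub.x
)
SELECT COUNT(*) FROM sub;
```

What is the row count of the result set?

Base: (n3, k=0).
Iteration 1: edges from {n3} -> (n35, k=1).
Iteration 2: edges from {n35} -> (n32, k=2), (n8, k=2).
Iteration 3: edges from {n32,n8} -> (n13, k=3). [UNION drops 1 duplicate row(s)]
Iteration 4: no outgoing edges from {n13}; recursion stops.
Total rows emitted: 5.

5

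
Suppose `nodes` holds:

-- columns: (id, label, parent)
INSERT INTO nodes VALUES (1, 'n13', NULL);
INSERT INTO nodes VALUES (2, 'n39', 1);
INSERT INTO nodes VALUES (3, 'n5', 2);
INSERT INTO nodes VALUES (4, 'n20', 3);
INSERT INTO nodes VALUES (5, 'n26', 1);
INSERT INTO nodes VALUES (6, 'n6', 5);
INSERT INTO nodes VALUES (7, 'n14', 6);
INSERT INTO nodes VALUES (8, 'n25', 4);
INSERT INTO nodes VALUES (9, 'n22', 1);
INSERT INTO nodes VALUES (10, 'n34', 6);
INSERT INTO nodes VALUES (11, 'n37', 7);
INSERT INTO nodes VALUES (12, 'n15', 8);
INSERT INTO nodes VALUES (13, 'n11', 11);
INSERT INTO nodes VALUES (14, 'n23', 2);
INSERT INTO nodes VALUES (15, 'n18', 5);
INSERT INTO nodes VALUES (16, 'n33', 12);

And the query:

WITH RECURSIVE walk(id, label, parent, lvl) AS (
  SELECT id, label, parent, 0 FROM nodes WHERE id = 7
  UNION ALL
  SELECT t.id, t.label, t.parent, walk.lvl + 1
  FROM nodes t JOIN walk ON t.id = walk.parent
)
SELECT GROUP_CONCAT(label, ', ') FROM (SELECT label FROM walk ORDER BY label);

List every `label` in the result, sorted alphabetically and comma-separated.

Base: id=7 (n14), parent=6, lvl 0.
Iteration 1: join on id=6 -> n6 (id 6, parent=5, lvl 1).
Iteration 2: join on id=5 -> n26 (id 5, parent=1, lvl 2).
Iteration 3: join on id=1 -> n13 (id 1, parent=NULL, lvl 3).
Iteration 4: parent is NULL; no match; recursion stops.

n13, n14, n26, n6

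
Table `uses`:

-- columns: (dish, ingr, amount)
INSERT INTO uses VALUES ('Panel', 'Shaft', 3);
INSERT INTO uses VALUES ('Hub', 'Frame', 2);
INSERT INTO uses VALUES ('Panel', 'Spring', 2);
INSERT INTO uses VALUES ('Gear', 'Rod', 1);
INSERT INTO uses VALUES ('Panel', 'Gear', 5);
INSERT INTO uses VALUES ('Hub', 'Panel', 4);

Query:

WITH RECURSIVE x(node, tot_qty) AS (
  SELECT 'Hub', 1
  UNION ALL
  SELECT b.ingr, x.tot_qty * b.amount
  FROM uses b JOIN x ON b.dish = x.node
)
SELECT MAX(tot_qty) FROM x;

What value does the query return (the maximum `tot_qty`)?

Base: (Hub, tot_qty=1).
Iteration 1: components of {Hub} -> Frame = 1*2 = 2, Panel = 1*4 = 4.
Iteration 2: components of {Frame,Panel} -> Gear = 4*5 = 20, Shaft = 4*3 = 12, Spring = 4*2 = 8.
Iteration 3: components of {Gear,Shaft,Spring} -> Rod = 20*1 = 20.
Iteration 4: no further components; recursion stops.
tot_qty values: 1, 2, 4, 12, 20, 8, 20; the maximum is 20.

20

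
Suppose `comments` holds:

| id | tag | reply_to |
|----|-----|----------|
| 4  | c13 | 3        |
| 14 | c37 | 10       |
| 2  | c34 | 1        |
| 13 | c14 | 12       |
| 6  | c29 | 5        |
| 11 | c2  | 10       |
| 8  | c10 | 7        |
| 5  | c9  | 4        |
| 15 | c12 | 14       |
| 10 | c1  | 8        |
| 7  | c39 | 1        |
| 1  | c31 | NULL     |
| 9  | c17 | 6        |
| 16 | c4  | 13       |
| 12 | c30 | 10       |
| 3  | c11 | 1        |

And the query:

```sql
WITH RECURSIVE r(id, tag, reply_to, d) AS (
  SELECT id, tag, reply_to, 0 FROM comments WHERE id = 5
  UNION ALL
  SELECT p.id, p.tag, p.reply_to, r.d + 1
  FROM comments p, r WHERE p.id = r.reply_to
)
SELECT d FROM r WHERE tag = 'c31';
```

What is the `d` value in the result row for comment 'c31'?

3

Base: id=5 (c9), reply_to=4, d 0.
Iteration 1: join on id=4 -> c13 (id 4, reply_to=3, d 1).
Iteration 2: join on id=3 -> c11 (id 3, reply_to=1, d 2).
Iteration 3: join on id=1 -> c31 (id 1, reply_to=NULL, d 3).
Iteration 4: reply_to is NULL; no match; recursion stops.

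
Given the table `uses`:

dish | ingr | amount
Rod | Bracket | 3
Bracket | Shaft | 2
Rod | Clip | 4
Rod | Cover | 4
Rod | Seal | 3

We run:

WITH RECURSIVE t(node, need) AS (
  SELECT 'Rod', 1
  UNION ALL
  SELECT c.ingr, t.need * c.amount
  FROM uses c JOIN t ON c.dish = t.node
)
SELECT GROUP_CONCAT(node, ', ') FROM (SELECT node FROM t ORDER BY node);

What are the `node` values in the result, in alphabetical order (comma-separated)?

Base: (Rod, need=1).
Iteration 1: components of {Rod} -> Bracket = 1*3 = 3, Clip = 1*4 = 4, Cover = 1*4 = 4, Seal = 1*3 = 3.
Iteration 2: components of {Bracket,Clip,Cover,Seal} -> Shaft = 3*2 = 6.
Iteration 3: no further components; recursion stops.

Bracket, Clip, Cover, Rod, Seal, Shaft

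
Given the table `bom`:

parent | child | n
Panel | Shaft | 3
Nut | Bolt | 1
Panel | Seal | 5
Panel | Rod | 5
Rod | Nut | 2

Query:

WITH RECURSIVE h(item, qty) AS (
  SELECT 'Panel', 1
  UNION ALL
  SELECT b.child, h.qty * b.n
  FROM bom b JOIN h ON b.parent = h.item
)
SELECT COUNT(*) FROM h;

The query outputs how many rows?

Base: (Panel, qty=1).
Iteration 1: components of {Panel} -> Rod = 1*5 = 5, Seal = 1*5 = 5, Shaft = 1*3 = 3.
Iteration 2: components of {Rod,Seal,Shaft} -> Nut = 5*2 = 10.
Iteration 3: components of {Nut} -> Bolt = 10*1 = 10.
Iteration 4: no further components; recursion stops.
Total rows emitted: 6.

6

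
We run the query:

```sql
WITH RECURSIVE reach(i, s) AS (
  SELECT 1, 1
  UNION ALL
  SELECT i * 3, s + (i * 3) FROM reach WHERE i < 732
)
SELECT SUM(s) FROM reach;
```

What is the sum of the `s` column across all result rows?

4916

Base: i=1, s=1.
Iteration 1: 1 < 732 holds -> i = 1 * 3 = 3, s = 1 + 3 = 4.
Iteration 2: 3 < 732 holds -> i = 3 * 3 = 9, s = 4 + 9 = 13.
Iteration 3: 9 < 732 holds -> i = 9 * 3 = 27, s = 13 + 27 = 40.
Iteration 4: 27 < 732 holds -> i = 27 * 3 = 81, s = 40 + 81 = 121.
Iteration 5: 81 < 732 holds -> i = 81 * 3 = 243, s = 121 + 243 = 364.
Iteration 6: 243 < 732 holds -> i = 243 * 3 = 729, s = 364 + 729 = 1093.
Iteration 7: 729 < 732 holds -> i = 729 * 3 = 2187, s = 1093 + 2187 = 3280.
Iteration 8: 2187 < 732 fails; recursion stops.
SUM(s) = 1 + 4 + 13 + 40 + 121 + 364 + 1093 + 3280 = 4916.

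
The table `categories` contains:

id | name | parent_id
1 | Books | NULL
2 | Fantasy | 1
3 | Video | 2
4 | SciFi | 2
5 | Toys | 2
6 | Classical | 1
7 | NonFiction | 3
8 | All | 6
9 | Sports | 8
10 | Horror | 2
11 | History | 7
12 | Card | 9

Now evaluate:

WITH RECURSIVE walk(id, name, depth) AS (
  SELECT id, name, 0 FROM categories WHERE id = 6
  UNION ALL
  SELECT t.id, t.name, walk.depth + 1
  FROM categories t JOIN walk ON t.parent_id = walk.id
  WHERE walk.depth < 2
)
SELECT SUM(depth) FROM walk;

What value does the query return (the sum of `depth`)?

3

Base: id=6 (Classical) at depth 0.
Iteration 1: rows with parent_id in {6} -> All (id 8, depth 1).
Iteration 2: rows with parent_id in {8} -> Sports (id 9, depth 2).
Iteration 3: depth < 2 fails for all current rows; recursion stops.
SUM(depth) = 0 + 1 + 2 = 3.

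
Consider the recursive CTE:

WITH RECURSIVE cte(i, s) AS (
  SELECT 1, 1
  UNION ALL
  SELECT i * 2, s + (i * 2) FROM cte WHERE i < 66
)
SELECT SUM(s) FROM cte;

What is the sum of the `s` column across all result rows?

Base: i=1, s=1.
Iteration 1: 1 < 66 holds -> i = 1 * 2 = 2, s = 1 + 2 = 3.
Iteration 2: 2 < 66 holds -> i = 2 * 2 = 4, s = 3 + 4 = 7.
Iteration 3: 4 < 66 holds -> i = 4 * 2 = 8, s = 7 + 8 = 15.
Iteration 4: 8 < 66 holds -> i = 8 * 2 = 16, s = 15 + 16 = 31.
Iteration 5: 16 < 66 holds -> i = 16 * 2 = 32, s = 31 + 32 = 63.
Iteration 6: 32 < 66 holds -> i = 32 * 2 = 64, s = 63 + 64 = 127.
Iteration 7: 64 < 66 holds -> i = 64 * 2 = 128, s = 127 + 128 = 255.
Iteration 8: 128 < 66 fails; recursion stops.
SUM(s) = 1 + 3 + 7 + 15 + 31 + 63 + 127 + 255 = 502.

502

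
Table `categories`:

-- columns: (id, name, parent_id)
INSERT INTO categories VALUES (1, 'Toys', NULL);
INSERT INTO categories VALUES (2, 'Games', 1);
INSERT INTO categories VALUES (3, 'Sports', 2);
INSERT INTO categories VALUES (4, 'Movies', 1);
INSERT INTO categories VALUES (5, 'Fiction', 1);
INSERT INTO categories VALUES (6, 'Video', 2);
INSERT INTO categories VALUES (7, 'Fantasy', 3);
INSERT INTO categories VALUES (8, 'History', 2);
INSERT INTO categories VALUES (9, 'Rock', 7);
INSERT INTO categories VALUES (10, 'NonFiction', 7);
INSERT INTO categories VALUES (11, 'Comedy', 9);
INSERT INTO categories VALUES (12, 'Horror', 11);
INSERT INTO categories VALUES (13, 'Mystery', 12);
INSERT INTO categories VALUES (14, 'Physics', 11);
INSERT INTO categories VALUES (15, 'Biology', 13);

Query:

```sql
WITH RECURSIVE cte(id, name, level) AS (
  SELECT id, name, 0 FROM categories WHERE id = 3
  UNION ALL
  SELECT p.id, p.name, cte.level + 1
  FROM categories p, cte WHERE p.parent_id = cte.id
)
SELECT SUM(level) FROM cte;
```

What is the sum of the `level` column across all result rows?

27

Base: id=3 (Sports) at level 0.
Iteration 1: rows with parent_id in {3} -> Fantasy (id 7, level 1).
Iteration 2: rows with parent_id in {7} -> Rock (id 9, level 2), NonFiction (id 10, level 2).
Iteration 3: rows with parent_id in {9,10} -> Comedy (id 11, level 3).
Iteration 4: rows with parent_id in {11} -> Horror (id 12, level 4), Physics (id 14, level 4).
Iteration 5: rows with parent_id in {12,14} -> Mystery (id 13, level 5).
Iteration 6: rows with parent_id in {13} -> Biology (id 15, level 6).
Iteration 7: no rows with parent_id in {15}; recursion stops.
SUM(level) = 0 + 1 + 2 + 2 + 3 + 4 + 4 + 5 + 6 = 27.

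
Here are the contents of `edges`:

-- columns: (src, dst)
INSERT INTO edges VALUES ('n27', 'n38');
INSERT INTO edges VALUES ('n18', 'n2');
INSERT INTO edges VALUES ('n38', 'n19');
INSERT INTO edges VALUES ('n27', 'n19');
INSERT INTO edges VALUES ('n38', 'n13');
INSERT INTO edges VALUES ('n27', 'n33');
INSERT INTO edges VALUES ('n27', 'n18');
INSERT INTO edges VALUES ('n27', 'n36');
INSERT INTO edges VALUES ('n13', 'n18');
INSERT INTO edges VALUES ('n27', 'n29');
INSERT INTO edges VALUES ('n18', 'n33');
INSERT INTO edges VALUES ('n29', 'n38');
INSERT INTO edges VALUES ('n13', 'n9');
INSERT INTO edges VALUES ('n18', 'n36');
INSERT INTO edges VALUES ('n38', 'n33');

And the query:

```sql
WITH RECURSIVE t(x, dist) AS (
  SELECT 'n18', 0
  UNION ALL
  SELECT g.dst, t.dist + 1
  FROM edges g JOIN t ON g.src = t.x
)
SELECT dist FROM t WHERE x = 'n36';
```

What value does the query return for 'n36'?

Base: (n18, dist=0).
Iteration 1: edges from {n18} -> (n2, dist=1), (n33, dist=1), (n36, dist=1).
Iteration 2: no outgoing edges from {n2,n33,n36}; recursion stops.

1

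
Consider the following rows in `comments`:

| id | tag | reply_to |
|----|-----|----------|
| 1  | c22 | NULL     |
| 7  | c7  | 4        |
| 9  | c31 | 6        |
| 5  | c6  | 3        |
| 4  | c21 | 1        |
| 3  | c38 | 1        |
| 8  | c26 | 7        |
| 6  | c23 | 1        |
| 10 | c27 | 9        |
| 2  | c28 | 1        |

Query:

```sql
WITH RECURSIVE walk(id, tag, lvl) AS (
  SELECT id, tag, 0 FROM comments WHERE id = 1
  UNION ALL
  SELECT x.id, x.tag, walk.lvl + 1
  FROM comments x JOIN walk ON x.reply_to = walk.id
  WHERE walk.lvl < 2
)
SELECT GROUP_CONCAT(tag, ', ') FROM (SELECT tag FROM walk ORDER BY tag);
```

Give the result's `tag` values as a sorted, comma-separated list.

c21, c22, c23, c28, c31, c38, c6, c7

Base: id=1 (c22) at lvl 0.
Iteration 1: rows with reply_to in {1} -> c28 (id 2, lvl 1), c38 (id 3, lvl 1), c21 (id 4, lvl 1), c23 (id 6, lvl 1).
Iteration 2: rows with reply_to in {2,3,4,6} -> c6 (id 5, lvl 2), c7 (id 7, lvl 2), c31 (id 9, lvl 2).
Iteration 3: lvl < 2 fails for all current rows; recursion stops.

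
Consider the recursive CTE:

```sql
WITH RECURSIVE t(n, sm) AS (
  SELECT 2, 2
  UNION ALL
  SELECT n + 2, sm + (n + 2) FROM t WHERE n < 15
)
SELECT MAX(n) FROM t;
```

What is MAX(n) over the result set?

16

Base: n=2, sm=2.
Iteration 1: 2 < 15 holds -> n = 2 + 2 = 4, sm = 2 + 4 = 6.
Iteration 2: 4 < 15 holds -> n = 4 + 2 = 6, sm = 6 + 6 = 12.
Iteration 3: 6 < 15 holds -> n = 6 + 2 = 8, sm = 12 + 8 = 20.
Iteration 4: 8 < 15 holds -> n = 8 + 2 = 10, sm = 20 + 10 = 30.
Iteration 5: 10 < 15 holds -> n = 10 + 2 = 12, sm = 30 + 12 = 42.
Iteration 6: 12 < 15 holds -> n = 12 + 2 = 14, sm = 42 + 14 = 56.
Iteration 7: 14 < 15 holds -> n = 14 + 2 = 16, sm = 56 + 16 = 72.
Iteration 8: 16 < 15 fails; recursion stops.
n values: 2, 4, 6, 8, 10, 12, 14, 16; the maximum is 16.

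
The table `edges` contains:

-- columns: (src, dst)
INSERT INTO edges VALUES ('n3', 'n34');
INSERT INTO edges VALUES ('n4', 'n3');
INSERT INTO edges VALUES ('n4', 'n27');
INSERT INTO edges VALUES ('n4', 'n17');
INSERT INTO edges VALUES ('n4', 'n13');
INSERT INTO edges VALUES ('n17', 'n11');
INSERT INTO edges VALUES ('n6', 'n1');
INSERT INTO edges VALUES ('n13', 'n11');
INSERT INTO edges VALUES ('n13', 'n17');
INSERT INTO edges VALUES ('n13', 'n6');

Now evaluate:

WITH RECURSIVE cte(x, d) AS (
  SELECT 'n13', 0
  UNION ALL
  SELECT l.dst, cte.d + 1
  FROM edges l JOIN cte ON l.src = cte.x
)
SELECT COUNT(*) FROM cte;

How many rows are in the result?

Base: (n13, d=0).
Iteration 1: edges from {n13} -> (n11, d=1), (n17, d=1), (n6, d=1).
Iteration 2: edges from {n11,n17,n6} -> (n1, d=2), (n11, d=2).
Iteration 3: no outgoing edges from {n1,n11}; recursion stops.
Total rows emitted: 6.

6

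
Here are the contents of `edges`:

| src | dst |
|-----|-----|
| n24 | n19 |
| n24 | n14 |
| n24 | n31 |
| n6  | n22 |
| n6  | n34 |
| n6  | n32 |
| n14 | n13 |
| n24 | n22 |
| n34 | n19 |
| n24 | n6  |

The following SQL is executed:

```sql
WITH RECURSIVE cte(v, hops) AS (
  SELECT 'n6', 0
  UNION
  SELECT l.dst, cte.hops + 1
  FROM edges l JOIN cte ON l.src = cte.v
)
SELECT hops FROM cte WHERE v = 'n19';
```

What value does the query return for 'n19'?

Base: (n6, hops=0).
Iteration 1: edges from {n6} -> (n22, hops=1), (n32, hops=1), (n34, hops=1).
Iteration 2: edges from {n22,n32,n34} -> (n19, hops=2).
Iteration 3: no outgoing edges from {n19}; recursion stops.

2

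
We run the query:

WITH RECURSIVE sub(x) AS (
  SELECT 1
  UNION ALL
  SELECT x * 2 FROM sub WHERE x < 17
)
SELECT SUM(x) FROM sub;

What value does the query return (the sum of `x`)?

Base: x=1.
Iteration 1: 1 < 17 holds -> x = 1 * 2 = 2.
Iteration 2: 2 < 17 holds -> x = 2 * 2 = 4.
Iteration 3: 4 < 17 holds -> x = 4 * 2 = 8.
Iteration 4: 8 < 17 holds -> x = 8 * 2 = 16.
Iteration 5: 16 < 17 holds -> x = 16 * 2 = 32.
Iteration 6: 32 < 17 fails; recursion stops.
SUM(x) = 1 + 2 + 4 + 8 + 16 + 32 = 63.

63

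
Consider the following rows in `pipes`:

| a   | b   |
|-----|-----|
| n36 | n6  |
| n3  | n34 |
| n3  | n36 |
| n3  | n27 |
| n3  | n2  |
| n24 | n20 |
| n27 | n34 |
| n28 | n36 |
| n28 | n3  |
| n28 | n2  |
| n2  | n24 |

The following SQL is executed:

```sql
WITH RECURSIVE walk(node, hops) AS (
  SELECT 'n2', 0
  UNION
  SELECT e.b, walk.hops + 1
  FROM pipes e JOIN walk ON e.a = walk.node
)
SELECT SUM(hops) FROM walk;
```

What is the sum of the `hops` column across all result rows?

3

Base: (n2, hops=0).
Iteration 1: edges from {n2} -> (n24, hops=1).
Iteration 2: edges from {n24} -> (n20, hops=2).
Iteration 3: no outgoing edges from {n20}; recursion stops.
SUM(hops) = 0 + 1 + 2 = 3.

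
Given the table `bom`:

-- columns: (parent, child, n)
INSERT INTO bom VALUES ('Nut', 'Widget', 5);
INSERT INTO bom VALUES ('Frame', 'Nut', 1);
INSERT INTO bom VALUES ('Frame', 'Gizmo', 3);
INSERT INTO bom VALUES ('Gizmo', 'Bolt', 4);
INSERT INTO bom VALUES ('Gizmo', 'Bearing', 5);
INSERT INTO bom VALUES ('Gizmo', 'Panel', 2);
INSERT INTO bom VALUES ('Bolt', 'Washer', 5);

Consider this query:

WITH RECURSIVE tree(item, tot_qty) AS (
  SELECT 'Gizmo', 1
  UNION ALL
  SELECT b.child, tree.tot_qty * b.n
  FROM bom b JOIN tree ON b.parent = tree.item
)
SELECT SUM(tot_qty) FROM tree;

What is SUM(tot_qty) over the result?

32

Base: (Gizmo, tot_qty=1).
Iteration 1: components of {Gizmo} -> Bearing = 1*5 = 5, Bolt = 1*4 = 4, Panel = 1*2 = 2.
Iteration 2: components of {Bearing,Bolt,Panel} -> Washer = 4*5 = 20.
Iteration 3: no further components; recursion stops.
SUM(tot_qty) = 1 + 5 + 4 + 2 + 20 = 32.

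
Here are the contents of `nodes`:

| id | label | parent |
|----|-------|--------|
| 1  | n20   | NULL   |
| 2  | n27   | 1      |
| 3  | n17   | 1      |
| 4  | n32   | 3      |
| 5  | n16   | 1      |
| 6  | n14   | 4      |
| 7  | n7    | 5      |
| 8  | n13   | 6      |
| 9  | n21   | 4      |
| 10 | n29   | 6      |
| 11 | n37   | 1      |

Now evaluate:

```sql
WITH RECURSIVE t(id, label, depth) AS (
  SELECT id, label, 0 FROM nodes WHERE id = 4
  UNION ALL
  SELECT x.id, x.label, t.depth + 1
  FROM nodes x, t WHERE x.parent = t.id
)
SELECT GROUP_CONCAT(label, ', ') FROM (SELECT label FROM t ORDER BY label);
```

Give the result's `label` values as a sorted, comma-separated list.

Base: id=4 (n32) at depth 0.
Iteration 1: rows with parent in {4} -> n14 (id 6, depth 1), n21 (id 9, depth 1).
Iteration 2: rows with parent in {6,9} -> n13 (id 8, depth 2), n29 (id 10, depth 2).
Iteration 3: no rows with parent in {8,10}; recursion stops.

n13, n14, n21, n29, n32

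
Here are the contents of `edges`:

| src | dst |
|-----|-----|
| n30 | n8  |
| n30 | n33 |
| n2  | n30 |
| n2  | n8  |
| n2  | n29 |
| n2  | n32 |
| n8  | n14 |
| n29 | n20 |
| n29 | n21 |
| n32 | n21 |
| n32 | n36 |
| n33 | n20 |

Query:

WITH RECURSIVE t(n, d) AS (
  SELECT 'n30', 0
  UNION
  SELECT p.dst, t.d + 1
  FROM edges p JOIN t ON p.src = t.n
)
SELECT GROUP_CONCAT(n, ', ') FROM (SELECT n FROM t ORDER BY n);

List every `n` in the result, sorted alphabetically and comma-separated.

Base: (n30, d=0).
Iteration 1: edges from {n30} -> (n33, d=1), (n8, d=1).
Iteration 2: edges from {n33,n8} -> (n14, d=2), (n20, d=2).
Iteration 3: no outgoing edges from {n14,n20}; recursion stops.

n14, n20, n30, n33, n8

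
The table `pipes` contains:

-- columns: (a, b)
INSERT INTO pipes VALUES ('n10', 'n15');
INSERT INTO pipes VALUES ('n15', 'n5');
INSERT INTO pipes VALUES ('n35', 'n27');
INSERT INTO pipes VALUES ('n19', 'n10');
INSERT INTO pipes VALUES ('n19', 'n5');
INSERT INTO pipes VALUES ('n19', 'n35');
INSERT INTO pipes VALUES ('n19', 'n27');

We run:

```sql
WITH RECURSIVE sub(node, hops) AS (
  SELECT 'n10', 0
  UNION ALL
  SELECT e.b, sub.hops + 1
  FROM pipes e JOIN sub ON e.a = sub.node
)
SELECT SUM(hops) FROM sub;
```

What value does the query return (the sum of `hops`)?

3

Base: (n10, hops=0).
Iteration 1: edges from {n10} -> (n15, hops=1).
Iteration 2: edges from {n15} -> (n5, hops=2).
Iteration 3: no outgoing edges from {n5}; recursion stops.
SUM(hops) = 0 + 1 + 2 = 3.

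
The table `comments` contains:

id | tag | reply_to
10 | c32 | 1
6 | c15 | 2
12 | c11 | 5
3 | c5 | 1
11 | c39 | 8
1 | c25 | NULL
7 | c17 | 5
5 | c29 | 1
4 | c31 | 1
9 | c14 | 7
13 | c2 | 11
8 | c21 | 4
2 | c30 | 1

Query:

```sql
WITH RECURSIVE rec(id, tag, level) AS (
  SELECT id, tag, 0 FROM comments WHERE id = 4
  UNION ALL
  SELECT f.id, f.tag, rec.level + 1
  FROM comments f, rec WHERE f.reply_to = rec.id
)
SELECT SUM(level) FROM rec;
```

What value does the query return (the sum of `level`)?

6

Base: id=4 (c31) at level 0.
Iteration 1: rows with reply_to in {4} -> c21 (id 8, level 1).
Iteration 2: rows with reply_to in {8} -> c39 (id 11, level 2).
Iteration 3: rows with reply_to in {11} -> c2 (id 13, level 3).
Iteration 4: no rows with reply_to in {13}; recursion stops.
SUM(level) = 0 + 1 + 2 + 3 = 6.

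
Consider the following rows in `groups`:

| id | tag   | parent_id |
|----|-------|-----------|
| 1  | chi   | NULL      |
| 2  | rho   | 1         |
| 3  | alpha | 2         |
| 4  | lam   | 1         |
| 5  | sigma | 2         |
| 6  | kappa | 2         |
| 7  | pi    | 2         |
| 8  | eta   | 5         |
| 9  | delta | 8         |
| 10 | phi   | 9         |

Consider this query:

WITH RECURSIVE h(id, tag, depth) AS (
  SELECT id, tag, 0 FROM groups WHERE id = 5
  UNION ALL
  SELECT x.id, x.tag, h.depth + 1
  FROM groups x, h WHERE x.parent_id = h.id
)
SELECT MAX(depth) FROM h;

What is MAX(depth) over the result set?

3

Base: id=5 (sigma) at depth 0.
Iteration 1: rows with parent_id in {5} -> eta (id 8, depth 1).
Iteration 2: rows with parent_id in {8} -> delta (id 9, depth 2).
Iteration 3: rows with parent_id in {9} -> phi (id 10, depth 3).
Iteration 4: no rows with parent_id in {10}; recursion stops.
depth values: 0, 1, 2, 3; the maximum is 3.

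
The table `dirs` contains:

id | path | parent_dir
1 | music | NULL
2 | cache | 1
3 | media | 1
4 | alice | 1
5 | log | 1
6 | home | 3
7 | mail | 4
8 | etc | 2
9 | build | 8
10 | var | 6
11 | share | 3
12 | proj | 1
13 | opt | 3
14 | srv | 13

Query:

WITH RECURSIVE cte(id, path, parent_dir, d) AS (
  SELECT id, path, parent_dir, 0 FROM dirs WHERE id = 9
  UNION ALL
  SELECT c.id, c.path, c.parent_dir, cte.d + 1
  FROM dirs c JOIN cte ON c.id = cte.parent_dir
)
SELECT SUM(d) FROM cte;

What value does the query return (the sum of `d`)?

6

Base: id=9 (build), parent_dir=8, d 0.
Iteration 1: join on id=8 -> etc (id 8, parent_dir=2, d 1).
Iteration 2: join on id=2 -> cache (id 2, parent_dir=1, d 2).
Iteration 3: join on id=1 -> music (id 1, parent_dir=NULL, d 3).
Iteration 4: parent_dir is NULL; no match; recursion stops.
SUM(d) = 0 + 1 + 2 + 3 = 6.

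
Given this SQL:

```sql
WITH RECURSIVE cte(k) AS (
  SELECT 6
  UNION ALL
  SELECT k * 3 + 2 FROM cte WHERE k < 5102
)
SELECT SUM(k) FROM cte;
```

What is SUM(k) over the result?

Base: k=6.
Iteration 1: 6 < 5102 holds -> k = 6 * 3 + 2 = 20.
Iteration 2: 20 < 5102 holds -> k = 20 * 3 + 2 = 62.
Iteration 3: 62 < 5102 holds -> k = 62 * 3 + 2 = 188.
Iteration 4: 188 < 5102 holds -> k = 188 * 3 + 2 = 566.
Iteration 5: 566 < 5102 holds -> k = 566 * 3 + 2 = 1700.
Iteration 6: 1700 < 5102 holds -> k = 1700 * 3 + 2 = 5102.
Iteration 7: 5102 < 5102 fails; recursion stops.
SUM(k) = 6 + 20 + 62 + 188 + 566 + 1700 + 5102 = 7644.

7644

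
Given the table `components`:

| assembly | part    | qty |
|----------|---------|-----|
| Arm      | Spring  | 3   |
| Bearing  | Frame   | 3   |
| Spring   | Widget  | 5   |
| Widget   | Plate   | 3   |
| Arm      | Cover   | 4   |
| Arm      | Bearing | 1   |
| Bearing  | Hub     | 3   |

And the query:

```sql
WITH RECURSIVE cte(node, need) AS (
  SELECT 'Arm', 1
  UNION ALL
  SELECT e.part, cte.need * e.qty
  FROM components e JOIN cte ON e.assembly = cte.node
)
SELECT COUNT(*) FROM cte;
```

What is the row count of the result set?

Base: (Arm, need=1).
Iteration 1: components of {Arm} -> Bearing = 1*1 = 1, Cover = 1*4 = 4, Spring = 1*3 = 3.
Iteration 2: components of {Bearing,Cover,Spring} -> Frame = 1*3 = 3, Hub = 1*3 = 3, Widget = 3*5 = 15.
Iteration 3: components of {Frame,Hub,Widget} -> Plate = 15*3 = 45.
Iteration 4: no further components; recursion stops.
Total rows emitted: 8.

8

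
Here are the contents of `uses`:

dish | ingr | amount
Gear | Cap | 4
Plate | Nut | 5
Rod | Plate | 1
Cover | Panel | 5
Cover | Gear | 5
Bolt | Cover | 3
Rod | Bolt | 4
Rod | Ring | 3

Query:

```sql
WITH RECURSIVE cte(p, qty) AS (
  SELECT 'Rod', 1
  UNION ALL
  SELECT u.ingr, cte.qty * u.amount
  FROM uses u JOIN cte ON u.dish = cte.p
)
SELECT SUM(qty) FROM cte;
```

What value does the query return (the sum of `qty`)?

Base: (Rod, qty=1).
Iteration 1: components of {Rod} -> Bolt = 1*4 = 4, Plate = 1*1 = 1, Ring = 1*3 = 3.
Iteration 2: components of {Bolt,Plate,Ring} -> Cover = 4*3 = 12, Nut = 1*5 = 5.
Iteration 3: components of {Cover,Nut} -> Gear = 12*5 = 60, Panel = 12*5 = 60.
Iteration 4: components of {Gear,Panel} -> Cap = 60*4 = 240.
Iteration 5: no further components; recursion stops.
SUM(qty) = 1 + 1 + 4 + 3 + 5 + 12 + 60 + 60 + 240 = 386.

386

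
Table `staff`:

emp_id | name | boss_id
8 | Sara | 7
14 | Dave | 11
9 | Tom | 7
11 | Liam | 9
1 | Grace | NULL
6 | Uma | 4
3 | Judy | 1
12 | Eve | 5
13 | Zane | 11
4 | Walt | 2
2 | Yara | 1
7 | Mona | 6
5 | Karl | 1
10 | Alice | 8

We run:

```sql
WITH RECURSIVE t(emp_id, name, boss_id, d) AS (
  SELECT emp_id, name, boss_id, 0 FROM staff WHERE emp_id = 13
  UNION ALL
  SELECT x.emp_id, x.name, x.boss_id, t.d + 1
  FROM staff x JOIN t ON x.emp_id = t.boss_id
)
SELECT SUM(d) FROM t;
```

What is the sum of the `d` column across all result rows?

28

Base: emp_id=13 (Zane), boss_id=11, d 0.
Iteration 1: join on emp_id=11 -> Liam (id 11, boss_id=9, d 1).
Iteration 2: join on emp_id=9 -> Tom (id 9, boss_id=7, d 2).
Iteration 3: join on emp_id=7 -> Mona (id 7, boss_id=6, d 3).
Iteration 4: join on emp_id=6 -> Uma (id 6, boss_id=4, d 4).
Iteration 5: join on emp_id=4 -> Walt (id 4, boss_id=2, d 5).
Iteration 6: join on emp_id=2 -> Yara (id 2, boss_id=1, d 6).
Iteration 7: join on emp_id=1 -> Grace (id 1, boss_id=NULL, d 7).
Iteration 8: boss_id is NULL; no match; recursion stops.
SUM(d) = 0 + 1 + 2 + 3 + 4 + 5 + 6 + 7 = 28.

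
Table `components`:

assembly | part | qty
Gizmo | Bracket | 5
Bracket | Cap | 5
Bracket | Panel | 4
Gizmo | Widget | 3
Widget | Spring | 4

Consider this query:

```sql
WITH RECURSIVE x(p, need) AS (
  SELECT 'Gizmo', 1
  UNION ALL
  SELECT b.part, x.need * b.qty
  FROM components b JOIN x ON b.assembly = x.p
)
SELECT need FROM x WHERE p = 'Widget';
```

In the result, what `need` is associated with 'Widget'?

3

Base: (Gizmo, need=1).
Iteration 1: components of {Gizmo} -> Bracket = 1*5 = 5, Widget = 1*3 = 3.
Iteration 2: components of {Bracket,Widget} -> Cap = 5*5 = 25, Panel = 5*4 = 20, Spring = 3*4 = 12.
Iteration 3: no further components; recursion stops.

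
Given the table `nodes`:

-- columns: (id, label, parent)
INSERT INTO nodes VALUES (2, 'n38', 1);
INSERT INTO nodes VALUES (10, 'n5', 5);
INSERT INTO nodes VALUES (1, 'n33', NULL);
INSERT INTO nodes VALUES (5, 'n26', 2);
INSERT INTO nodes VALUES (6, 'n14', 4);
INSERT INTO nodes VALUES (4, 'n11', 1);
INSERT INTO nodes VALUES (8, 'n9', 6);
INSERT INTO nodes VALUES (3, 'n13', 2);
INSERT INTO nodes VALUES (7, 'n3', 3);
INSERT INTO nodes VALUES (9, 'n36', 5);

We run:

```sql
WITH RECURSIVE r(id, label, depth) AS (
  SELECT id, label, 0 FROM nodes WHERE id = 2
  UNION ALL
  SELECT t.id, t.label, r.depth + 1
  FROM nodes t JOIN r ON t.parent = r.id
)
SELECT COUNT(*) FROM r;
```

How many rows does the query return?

Base: id=2 (n38) at depth 0.
Iteration 1: rows with parent in {2} -> n13 (id 3, depth 1), n26 (id 5, depth 1).
Iteration 2: rows with parent in {3,5} -> n3 (id 7, depth 2), n36 (id 9, depth 2), n5 (id 10, depth 2).
Iteration 3: no rows with parent in {7,9,10}; recursion stops.
Total rows emitted: 6.

6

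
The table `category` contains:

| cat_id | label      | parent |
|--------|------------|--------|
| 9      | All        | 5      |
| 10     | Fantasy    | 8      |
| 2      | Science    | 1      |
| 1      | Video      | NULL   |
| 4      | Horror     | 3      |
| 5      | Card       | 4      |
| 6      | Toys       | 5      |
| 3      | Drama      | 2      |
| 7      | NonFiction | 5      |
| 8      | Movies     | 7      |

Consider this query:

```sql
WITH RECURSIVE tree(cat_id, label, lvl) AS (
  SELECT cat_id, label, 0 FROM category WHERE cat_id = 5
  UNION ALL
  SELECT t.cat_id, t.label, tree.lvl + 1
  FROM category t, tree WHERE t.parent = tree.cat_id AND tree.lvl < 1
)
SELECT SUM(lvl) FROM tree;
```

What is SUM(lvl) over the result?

Base: cat_id=5 (Card) at lvl 0.
Iteration 1: rows with parent in {5} -> Toys (id 6, lvl 1), NonFiction (id 7, lvl 1), All (id 9, lvl 1).
Iteration 2: lvl < 1 fails for all current rows; recursion stops.
SUM(lvl) = 0 + 1 + 1 + 1 = 3.

3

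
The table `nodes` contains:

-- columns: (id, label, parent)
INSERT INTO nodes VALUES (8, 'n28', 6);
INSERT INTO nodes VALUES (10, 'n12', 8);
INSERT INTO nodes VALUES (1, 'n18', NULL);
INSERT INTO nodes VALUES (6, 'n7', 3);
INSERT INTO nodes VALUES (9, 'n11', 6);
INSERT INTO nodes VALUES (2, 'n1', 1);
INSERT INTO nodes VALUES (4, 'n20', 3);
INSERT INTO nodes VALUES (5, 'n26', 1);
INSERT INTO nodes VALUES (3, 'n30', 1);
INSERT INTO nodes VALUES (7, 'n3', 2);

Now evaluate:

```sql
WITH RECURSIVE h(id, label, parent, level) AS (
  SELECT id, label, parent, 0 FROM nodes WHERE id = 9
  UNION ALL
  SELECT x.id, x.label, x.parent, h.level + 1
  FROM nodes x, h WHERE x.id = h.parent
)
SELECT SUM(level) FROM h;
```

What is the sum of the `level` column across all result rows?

Base: id=9 (n11), parent=6, level 0.
Iteration 1: join on id=6 -> n7 (id 6, parent=3, level 1).
Iteration 2: join on id=3 -> n30 (id 3, parent=1, level 2).
Iteration 3: join on id=1 -> n18 (id 1, parent=NULL, level 3).
Iteration 4: parent is NULL; no match; recursion stops.
SUM(level) = 0 + 1 + 2 + 3 = 6.

6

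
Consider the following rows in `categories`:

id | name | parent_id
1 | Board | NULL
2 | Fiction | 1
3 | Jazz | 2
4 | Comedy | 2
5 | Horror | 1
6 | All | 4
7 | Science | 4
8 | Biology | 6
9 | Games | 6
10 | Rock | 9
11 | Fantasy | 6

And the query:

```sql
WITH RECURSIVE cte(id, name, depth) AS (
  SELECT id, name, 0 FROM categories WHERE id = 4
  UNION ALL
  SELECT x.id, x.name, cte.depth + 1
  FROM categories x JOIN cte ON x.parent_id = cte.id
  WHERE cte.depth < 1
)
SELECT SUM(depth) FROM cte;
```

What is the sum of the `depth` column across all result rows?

Base: id=4 (Comedy) at depth 0.
Iteration 1: rows with parent_id in {4} -> All (id 6, depth 1), Science (id 7, depth 1).
Iteration 2: depth < 1 fails for all current rows; recursion stops.
SUM(depth) = 0 + 1 + 1 = 2.

2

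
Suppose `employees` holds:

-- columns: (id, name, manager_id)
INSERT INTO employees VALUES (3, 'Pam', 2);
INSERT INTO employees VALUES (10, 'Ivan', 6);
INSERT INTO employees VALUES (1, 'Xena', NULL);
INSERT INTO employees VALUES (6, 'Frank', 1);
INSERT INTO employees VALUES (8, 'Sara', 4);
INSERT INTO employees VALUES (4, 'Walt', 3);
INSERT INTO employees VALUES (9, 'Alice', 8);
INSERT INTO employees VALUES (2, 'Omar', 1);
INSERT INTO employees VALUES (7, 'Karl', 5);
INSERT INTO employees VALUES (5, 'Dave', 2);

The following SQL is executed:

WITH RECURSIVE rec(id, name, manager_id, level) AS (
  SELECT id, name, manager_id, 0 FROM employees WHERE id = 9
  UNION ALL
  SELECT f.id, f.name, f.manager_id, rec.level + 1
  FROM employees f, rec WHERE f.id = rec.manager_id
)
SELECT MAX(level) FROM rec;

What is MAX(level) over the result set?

Base: id=9 (Alice), manager_id=8, level 0.
Iteration 1: join on id=8 -> Sara (id 8, manager_id=4, level 1).
Iteration 2: join on id=4 -> Walt (id 4, manager_id=3, level 2).
Iteration 3: join on id=3 -> Pam (id 3, manager_id=2, level 3).
Iteration 4: join on id=2 -> Omar (id 2, manager_id=1, level 4).
Iteration 5: join on id=1 -> Xena (id 1, manager_id=NULL, level 5).
Iteration 6: manager_id is NULL; no match; recursion stops.
level values: 0, 1, 2, 3, 4, 5; the maximum is 5.

5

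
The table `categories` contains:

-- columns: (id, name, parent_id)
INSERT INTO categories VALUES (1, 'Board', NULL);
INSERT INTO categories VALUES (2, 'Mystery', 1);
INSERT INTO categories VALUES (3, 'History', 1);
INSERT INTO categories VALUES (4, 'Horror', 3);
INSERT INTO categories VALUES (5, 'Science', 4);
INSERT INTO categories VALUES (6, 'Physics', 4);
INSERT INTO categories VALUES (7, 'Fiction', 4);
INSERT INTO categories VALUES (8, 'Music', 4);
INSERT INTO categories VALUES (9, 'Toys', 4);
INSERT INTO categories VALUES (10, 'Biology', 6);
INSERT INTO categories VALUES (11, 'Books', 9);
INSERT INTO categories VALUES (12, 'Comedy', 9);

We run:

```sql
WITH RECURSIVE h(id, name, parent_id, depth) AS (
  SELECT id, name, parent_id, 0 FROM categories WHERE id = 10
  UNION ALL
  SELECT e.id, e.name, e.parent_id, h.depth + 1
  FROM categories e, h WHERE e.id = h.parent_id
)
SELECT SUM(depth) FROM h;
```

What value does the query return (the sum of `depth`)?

Base: id=10 (Biology), parent_id=6, depth 0.
Iteration 1: join on id=6 -> Physics (id 6, parent_id=4, depth 1).
Iteration 2: join on id=4 -> Horror (id 4, parent_id=3, depth 2).
Iteration 3: join on id=3 -> History (id 3, parent_id=1, depth 3).
Iteration 4: join on id=1 -> Board (id 1, parent_id=NULL, depth 4).
Iteration 5: parent_id is NULL; no match; recursion stops.
SUM(depth) = 0 + 1 + 2 + 3 + 4 = 10.

10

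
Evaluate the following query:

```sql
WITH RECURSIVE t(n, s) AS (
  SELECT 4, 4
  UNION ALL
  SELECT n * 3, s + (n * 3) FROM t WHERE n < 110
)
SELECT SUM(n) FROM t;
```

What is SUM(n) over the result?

Base: n=4, s=4.
Iteration 1: 4 < 110 holds -> n = 4 * 3 = 12, s = 4 + 12 = 16.
Iteration 2: 12 < 110 holds -> n = 12 * 3 = 36, s = 16 + 36 = 52.
Iteration 3: 36 < 110 holds -> n = 36 * 3 = 108, s = 52 + 108 = 160.
Iteration 4: 108 < 110 holds -> n = 108 * 3 = 324, s = 160 + 324 = 484.
Iteration 5: 324 < 110 fails; recursion stops.
SUM(n) = 4 + 12 + 36 + 108 + 324 = 484.

484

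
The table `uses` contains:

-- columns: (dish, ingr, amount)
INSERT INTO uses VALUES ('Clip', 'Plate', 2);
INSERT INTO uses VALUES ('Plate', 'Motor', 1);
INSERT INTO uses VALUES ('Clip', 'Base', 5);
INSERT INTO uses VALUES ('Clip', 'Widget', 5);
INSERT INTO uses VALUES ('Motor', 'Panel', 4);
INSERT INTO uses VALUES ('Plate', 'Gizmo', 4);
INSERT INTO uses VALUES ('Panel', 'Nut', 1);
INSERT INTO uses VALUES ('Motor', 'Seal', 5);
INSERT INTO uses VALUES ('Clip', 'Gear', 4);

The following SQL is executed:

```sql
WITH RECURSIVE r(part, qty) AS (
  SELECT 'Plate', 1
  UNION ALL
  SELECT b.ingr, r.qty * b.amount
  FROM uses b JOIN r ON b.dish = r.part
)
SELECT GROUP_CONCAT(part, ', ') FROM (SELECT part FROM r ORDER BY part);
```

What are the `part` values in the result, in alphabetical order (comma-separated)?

Base: (Plate, qty=1).
Iteration 1: components of {Plate} -> Gizmo = 1*4 = 4, Motor = 1*1 = 1.
Iteration 2: components of {Gizmo,Motor} -> Panel = 1*4 = 4, Seal = 1*5 = 5.
Iteration 3: components of {Panel,Seal} -> Nut = 4*1 = 4.
Iteration 4: no further components; recursion stops.

Gizmo, Motor, Nut, Panel, Plate, Seal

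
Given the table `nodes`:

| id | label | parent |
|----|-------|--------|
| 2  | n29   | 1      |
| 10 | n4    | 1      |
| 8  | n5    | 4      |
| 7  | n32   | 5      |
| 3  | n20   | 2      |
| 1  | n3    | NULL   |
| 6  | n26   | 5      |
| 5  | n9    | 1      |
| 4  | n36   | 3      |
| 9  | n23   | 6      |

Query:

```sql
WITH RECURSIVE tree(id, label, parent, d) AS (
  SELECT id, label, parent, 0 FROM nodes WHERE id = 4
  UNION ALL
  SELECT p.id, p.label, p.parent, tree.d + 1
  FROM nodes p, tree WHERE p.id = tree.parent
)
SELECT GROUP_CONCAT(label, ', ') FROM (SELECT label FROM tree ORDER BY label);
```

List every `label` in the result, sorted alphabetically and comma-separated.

n20, n29, n3, n36

Base: id=4 (n36), parent=3, d 0.
Iteration 1: join on id=3 -> n20 (id 3, parent=2, d 1).
Iteration 2: join on id=2 -> n29 (id 2, parent=1, d 2).
Iteration 3: join on id=1 -> n3 (id 1, parent=NULL, d 3).
Iteration 4: parent is NULL; no match; recursion stops.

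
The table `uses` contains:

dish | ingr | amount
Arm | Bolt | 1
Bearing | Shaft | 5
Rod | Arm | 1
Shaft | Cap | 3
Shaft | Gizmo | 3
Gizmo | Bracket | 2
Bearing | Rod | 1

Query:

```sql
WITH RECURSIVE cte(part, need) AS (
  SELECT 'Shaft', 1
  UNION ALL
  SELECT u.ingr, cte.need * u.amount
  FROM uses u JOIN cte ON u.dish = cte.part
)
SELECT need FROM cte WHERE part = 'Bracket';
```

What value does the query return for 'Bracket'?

6

Base: (Shaft, need=1).
Iteration 1: components of {Shaft} -> Cap = 1*3 = 3, Gizmo = 1*3 = 3.
Iteration 2: components of {Cap,Gizmo} -> Bracket = 3*2 = 6.
Iteration 3: no further components; recursion stops.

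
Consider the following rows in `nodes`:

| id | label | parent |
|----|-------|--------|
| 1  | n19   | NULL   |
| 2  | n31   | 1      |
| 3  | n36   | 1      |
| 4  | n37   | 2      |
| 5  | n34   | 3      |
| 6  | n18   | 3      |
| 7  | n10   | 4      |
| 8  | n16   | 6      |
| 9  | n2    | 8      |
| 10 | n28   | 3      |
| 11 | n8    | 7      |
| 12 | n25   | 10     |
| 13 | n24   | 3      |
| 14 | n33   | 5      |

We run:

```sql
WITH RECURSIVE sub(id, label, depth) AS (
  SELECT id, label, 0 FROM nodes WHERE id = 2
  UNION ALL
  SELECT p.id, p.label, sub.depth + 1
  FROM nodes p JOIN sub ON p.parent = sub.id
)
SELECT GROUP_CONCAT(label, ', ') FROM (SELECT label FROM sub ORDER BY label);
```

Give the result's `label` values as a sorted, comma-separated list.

n10, n31, n37, n8

Base: id=2 (n31) at depth 0.
Iteration 1: rows with parent in {2} -> n37 (id 4, depth 1).
Iteration 2: rows with parent in {4} -> n10 (id 7, depth 2).
Iteration 3: rows with parent in {7} -> n8 (id 11, depth 3).
Iteration 4: no rows with parent in {11}; recursion stops.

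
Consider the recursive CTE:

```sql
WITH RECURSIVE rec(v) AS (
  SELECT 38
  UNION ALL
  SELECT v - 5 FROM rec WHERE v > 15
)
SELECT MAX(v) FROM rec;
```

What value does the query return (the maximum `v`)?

38

Base: v=38.
Iteration 1: 38 > 15 holds -> v = 38 - 5 = 33.
Iteration 2: 33 > 15 holds -> v = 33 - 5 = 28.
Iteration 3: 28 > 15 holds -> v = 28 - 5 = 23.
Iteration 4: 23 > 15 holds -> v = 23 - 5 = 18.
Iteration 5: 18 > 15 holds -> v = 18 - 5 = 13.
Iteration 6: 13 > 15 fails; recursion stops.
v values: 38, 33, 28, 23, 18, 13; the maximum is 38.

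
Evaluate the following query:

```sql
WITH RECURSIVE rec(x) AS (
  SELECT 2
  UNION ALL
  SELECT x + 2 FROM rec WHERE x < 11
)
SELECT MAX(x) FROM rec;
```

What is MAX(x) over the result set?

Base: x=2.
Iteration 1: 2 < 11 holds -> x = 2 + 2 = 4.
Iteration 2: 4 < 11 holds -> x = 4 + 2 = 6.
Iteration 3: 6 < 11 holds -> x = 6 + 2 = 8.
Iteration 4: 8 < 11 holds -> x = 8 + 2 = 10.
Iteration 5: 10 < 11 holds -> x = 10 + 2 = 12.
Iteration 6: 12 < 11 fails; recursion stops.
x values: 2, 4, 6, 8, 10, 12; the maximum is 12.

12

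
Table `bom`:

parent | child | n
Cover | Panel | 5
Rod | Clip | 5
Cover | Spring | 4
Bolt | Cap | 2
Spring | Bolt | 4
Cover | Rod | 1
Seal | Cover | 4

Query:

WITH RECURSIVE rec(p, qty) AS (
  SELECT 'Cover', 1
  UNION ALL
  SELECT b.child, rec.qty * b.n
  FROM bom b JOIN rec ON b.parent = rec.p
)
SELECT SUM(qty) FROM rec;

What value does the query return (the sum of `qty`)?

64

Base: (Cover, qty=1).
Iteration 1: components of {Cover} -> Panel = 1*5 = 5, Rod = 1*1 = 1, Spring = 1*4 = 4.
Iteration 2: components of {Panel,Rod,Spring} -> Bolt = 4*4 = 16, Clip = 1*5 = 5.
Iteration 3: components of {Bolt,Clip} -> Cap = 16*2 = 32.
Iteration 4: no further components; recursion stops.
SUM(qty) = 1 + 5 + 4 + 1 + 16 + 5 + 32 = 64.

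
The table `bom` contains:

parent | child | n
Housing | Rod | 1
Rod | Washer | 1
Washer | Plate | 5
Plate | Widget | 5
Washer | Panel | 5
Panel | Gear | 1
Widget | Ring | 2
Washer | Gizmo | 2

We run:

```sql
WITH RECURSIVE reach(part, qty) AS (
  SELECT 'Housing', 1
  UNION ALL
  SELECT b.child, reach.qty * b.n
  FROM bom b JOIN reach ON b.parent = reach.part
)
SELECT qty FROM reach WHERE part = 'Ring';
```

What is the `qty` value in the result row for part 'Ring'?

50

Base: (Housing, qty=1).
Iteration 1: components of {Housing} -> Rod = 1*1 = 1.
Iteration 2: components of {Rod} -> Washer = 1*1 = 1.
Iteration 3: components of {Washer} -> Gizmo = 1*2 = 2, Panel = 1*5 = 5, Plate = 1*5 = 5.
Iteration 4: components of {Gizmo,Panel,Plate} -> Gear = 5*1 = 5, Widget = 5*5 = 25.
Iteration 5: components of {Gear,Widget} -> Ring = 25*2 = 50.
Iteration 6: no further components; recursion stops.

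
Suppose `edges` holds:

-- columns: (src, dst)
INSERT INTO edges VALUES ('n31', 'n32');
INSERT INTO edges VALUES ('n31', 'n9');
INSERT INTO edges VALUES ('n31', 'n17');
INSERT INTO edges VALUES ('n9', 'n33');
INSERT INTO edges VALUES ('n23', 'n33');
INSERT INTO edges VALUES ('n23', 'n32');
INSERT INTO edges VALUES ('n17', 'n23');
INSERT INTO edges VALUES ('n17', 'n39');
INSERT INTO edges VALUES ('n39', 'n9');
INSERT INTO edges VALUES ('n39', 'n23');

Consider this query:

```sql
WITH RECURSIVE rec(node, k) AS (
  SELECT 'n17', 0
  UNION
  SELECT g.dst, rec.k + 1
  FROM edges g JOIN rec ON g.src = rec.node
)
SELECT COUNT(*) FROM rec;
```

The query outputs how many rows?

Base: (n17, k=0).
Iteration 1: edges from {n17} -> (n23, k=1), (n39, k=1).
Iteration 2: edges from {n23,n39} -> (n23, k=2), (n32, k=2), (n33, k=2), (n9, k=2).
Iteration 3: edges from {n23,n32,n33,n9} -> (n32, k=3), (n33, k=3). [UNION drops 1 duplicate row(s)]
Iteration 4: no outgoing edges from {n32,n33}; recursion stops.
Total rows emitted: 9.

9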